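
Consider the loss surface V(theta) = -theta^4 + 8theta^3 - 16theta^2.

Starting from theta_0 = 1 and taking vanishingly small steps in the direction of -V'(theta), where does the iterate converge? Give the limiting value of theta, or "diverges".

2

V'(theta) = -4theta(theta - 4)(theta - 2), so V'(1) = -12.
Gradient descent moves in the -V' direction, i.e. theta is increasing.
The nearest critical point in that direction is theta = 2, where V'' = 16 > 0 (a local minimum). The iterate converges there.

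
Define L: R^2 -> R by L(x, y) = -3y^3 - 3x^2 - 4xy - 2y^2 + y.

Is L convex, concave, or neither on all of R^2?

neither

The term -3y^3 is cubic, so the Hessian is not constant.
∂²L/∂y² = -18y - 4, which takes both signs as y varies (negative for sufficiently large y). A diagonal entry of the Hessian changing sign means the Hessian is neither positive- nor negative-semidefinite on all of R^2.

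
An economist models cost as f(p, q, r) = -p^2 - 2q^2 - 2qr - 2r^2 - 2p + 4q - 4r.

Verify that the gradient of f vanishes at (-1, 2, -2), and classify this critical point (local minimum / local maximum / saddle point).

local maximum

∇f = (-2p - 2, -4q - 2r + 4, -2q - 4r - 4); substituting (-1, 2, -2) gives ∇f = (0, 0, 0), so (-1, 2, -2) is indeed a critical point.
The Hessian is constant: H = [[-2, 0, 0], [0, -4, -2], [0, -2, -4]].
Leading principal minors: Δ₁ = -2, Δ₂ = 8, Δ₃ = -24.
The minors alternate sign starting negative (−, +, −), so H is negative definite: a local maximum.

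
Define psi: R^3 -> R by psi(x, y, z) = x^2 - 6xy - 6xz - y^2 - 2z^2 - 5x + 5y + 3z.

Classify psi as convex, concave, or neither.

psi is quadratic, so its Hessian is the constant matrix H = [[2, -6, -6], [-6, -2, 0], [-6, 0, -4]].
Leading principal minors: 2, -40, 232.
Neither pattern holds ⇒ H is indefinite ⇒ neither convex nor concave.

neither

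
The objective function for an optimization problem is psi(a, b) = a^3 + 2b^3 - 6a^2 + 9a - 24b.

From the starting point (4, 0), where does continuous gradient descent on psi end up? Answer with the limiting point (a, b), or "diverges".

(3, 2)

psi is separable, so gradient descent decouples: a follows -∂psi/∂a, b follows -∂psi/∂b.
∂psi/∂a = 3(a - 3)(a - 1); at a=4 this is 9, so a decreases.
∂psi/∂b = 6(b - 2)(b + 2); at b=0 this is -24, so b increases.
a converges to its nearest critical value 3 (a local min of the a-part); b converges to 2. The iterate converges to (3, 2).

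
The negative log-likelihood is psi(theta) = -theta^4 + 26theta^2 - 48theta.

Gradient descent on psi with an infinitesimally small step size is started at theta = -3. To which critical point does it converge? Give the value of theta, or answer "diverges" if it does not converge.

psi'(theta) = -4(theta - 3)(theta - 1)(theta + 4), so psi'(-3) = -96.
Gradient descent moves in the -psi' direction, i.e. theta is increasing.
The nearest critical point in that direction is theta = 1, where psi'' = 40 > 0 (a local minimum). The iterate converges there.

1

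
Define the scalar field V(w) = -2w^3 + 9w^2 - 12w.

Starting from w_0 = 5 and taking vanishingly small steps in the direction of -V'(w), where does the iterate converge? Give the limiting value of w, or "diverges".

V'(w) = -6(w - 2)(w - 1), so V'(5) = -72.
Gradient descent moves in the -V' direction, i.e. w is increasing.
There is no critical point above w=5, and V' keeps the same sign, so the iterate runs off to +∞.

diverges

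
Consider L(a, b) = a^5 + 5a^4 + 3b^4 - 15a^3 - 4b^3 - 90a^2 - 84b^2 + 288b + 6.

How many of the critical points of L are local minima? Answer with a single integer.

L separates as a function of a plus a function of b, so ∇L=0 decouples.
∂L/∂a = 5a(a - 3)(a + 3)(a + 4) = 0 at a ∈ {-4, -3, 0, 3}; ∂L/∂b = 12(b - 3)(b - 2)(b + 4) = 0 at b ∈ {-4, 2, 3}.
The Hessian is diagonal: diag(L_aa, L_bb). Second derivatives: L_aa(-4)=-140, L_aa(-3)=90, L_aa(0)=-180, L_aa(3)=630; L_bb(-4)=504, L_bb(2)=-72, L_bb(3)=84.
Local minima occur where both diagonal entries positive: (-3, -4), (-3, 3), (3, -4), (3, 3). Count: 4.

4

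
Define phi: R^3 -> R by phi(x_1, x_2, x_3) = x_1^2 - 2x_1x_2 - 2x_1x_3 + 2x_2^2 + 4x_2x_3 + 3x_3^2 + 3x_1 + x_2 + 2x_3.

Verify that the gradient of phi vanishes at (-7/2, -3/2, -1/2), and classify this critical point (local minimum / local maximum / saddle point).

∇phi = (2x_1 - 2x_2 - 2x_3 + 3, -2x_1 + 4x_2 + 4x_3 + 1, -2x_1 + 4x_2 + 6x_3 + 2); substituting (-7/2, -3/2, -1/2) gives ∇phi = (0, 0, 0), so (-7/2, -3/2, -1/2) is indeed a critical point.
The Hessian is constant: H = [[2, -2, -2], [-2, 4, 4], [-2, 4, 6]].
Leading principal minors: Δ₁ = 2, Δ₂ = 4, Δ₃ = 8.
All leading minors are positive, so H is positive definite: a local minimum.

local minimum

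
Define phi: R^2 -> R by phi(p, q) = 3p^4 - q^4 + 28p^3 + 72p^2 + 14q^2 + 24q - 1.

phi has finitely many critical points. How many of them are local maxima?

2

phi separates as a function of p plus a function of q, so ∇phi=0 decouples.
∂phi/∂p = 12p(p + 3)(p + 4) = 0 at p ∈ {-4, -3, 0}; ∂phi/∂q = -4(q - 3)(q + 1)(q + 2) = 0 at q ∈ {-2, -1, 3}.
The Hessian is diagonal: diag(phi_pp, phi_qq). Second derivatives: phi_pp(-4)=48, phi_pp(-3)=-36, phi_pp(0)=144; phi_qq(-2)=-20, phi_qq(-1)=16, phi_qq(3)=-80.
Local maxima occur where both diagonal entries negative: (-3, -2), (-3, 3). Count: 2.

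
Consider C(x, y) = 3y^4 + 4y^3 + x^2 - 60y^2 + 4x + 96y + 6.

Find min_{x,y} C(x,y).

C(x,y) separates as P(x) + Q(y) + 6, so its minimum is min P + min Q + 6.
P'(x) = 2x + 4 vanishes at x ∈ {-2}; Q'(y) = 12(y - 2)(y - 1)(y + 4) vanishes at y ∈ {-4, 1, 2}.
Local minima of P (where P''>0): P(-2)=-4. Local minima of Q: Q(-4)=-832, Q(2)=32.
So the global minimum of C is P(-2) + Q(-4) + 6 = -4 − 832 + 6 = -830, attained at (-2, -4).

-830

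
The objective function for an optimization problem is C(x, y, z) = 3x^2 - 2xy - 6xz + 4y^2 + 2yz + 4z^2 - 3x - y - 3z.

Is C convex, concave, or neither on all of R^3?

convex

C is quadratic, so its Hessian is the constant matrix H = [[6, -2, -6], [-2, 8, 2], [-6, 2, 8]].
Leading principal minors: 6, 44, 88.
All positive ⇒ H ≻ 0 ⇒ convex.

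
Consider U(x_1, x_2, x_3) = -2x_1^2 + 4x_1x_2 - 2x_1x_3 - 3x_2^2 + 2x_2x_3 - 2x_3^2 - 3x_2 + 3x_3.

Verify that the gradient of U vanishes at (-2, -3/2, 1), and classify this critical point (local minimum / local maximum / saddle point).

local maximum

∇U = (-4x_1 + 4x_2 - 2x_3, 4x_1 - 6x_2 + 2x_3 - 3, -2x_1 + 2x_2 - 4x_3 + 3); substituting (-2, -3/2, 1) gives ∇U = (0, 0, 0), so (-2, -3/2, 1) is indeed a critical point.
The Hessian is constant: H = [[-4, 4, -2], [4, -6, 2], [-2, 2, -4]].
Leading principal minors: Δ₁ = -4, Δ₂ = 8, Δ₃ = -24.
The minors alternate sign starting negative (−, +, −), so H is negative definite: a local maximum.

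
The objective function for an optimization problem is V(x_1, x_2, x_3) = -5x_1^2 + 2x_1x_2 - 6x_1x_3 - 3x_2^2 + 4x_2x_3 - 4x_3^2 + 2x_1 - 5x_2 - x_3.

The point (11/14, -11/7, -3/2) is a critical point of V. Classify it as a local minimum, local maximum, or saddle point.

local maximum

The Hessian is constant: H = [[-10, 2, -6], [2, -6, 4], [-6, 4, -8]].
Leading principal minors: Δ₁ = -10, Δ₂ = 56, Δ₃ = -168.
The minors alternate sign starting negative (−, +, −), so H is negative definite: a local maximum.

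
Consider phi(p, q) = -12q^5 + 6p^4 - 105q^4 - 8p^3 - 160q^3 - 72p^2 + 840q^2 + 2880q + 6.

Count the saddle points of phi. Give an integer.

phi separates as a function of p plus a function of q, so ∇phi=0 decouples.
∂phi/∂p = 24p(p - 3)(p + 2) = 0 at p ∈ {-2, 0, 3}; ∂phi/∂q = -60(q - 2)(q + 2)(q + 3)(q + 4) = 0 at q ∈ {-4, -3, -2, 2}.
The Hessian is diagonal: diag(phi_pp, phi_qq). Second derivatives: phi_pp(-2)=240, phi_pp(0)=-144, phi_pp(3)=360; phi_qq(-4)=720, phi_qq(-3)=-300, phi_qq(-2)=480, phi_qq(2)=-7200.
Saddle points occur where the two diagonal entries have opposite signs: (-2, -3), (-2, 2), (0, -4), (0, -2), (3, -3), (3, 2). Count: 6.

6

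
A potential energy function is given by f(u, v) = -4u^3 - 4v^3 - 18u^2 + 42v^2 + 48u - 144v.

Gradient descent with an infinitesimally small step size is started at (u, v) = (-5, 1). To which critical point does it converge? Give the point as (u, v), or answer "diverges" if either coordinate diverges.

(-4, 3)

f is separable, so gradient descent decouples: u follows -∂f/∂u, v follows -∂f/∂v.
∂f/∂u = -12(u - 1)(u + 4); at u=-5 this is -72, so u increases.
∂f/∂v = -12(v - 4)(v - 3); at v=1 this is -72, so v increases.
u converges to its nearest critical value -4 (a local min of the u-part); v converges to 3. The iterate converges to (-4, 3).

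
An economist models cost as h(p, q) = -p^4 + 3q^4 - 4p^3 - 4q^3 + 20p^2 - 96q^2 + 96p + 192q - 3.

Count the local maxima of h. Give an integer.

2

h separates as a function of p plus a function of q, so ∇h=0 decouples.
∂h/∂p = -4(p - 3)(p + 2)(p + 4) = 0 at p ∈ {-4, -2, 3}; ∂h/∂q = 12(q - 4)(q - 1)(q + 4) = 0 at q ∈ {-4, 1, 4}.
The Hessian is diagonal: diag(h_pp, h_qq). Second derivatives: h_pp(-4)=-56, h_pp(-2)=40, h_pp(3)=-140; h_qq(-4)=480, h_qq(1)=-180, h_qq(4)=288.
Local maxima occur where both diagonal entries negative: (-4, 1), (3, 1). Count: 2.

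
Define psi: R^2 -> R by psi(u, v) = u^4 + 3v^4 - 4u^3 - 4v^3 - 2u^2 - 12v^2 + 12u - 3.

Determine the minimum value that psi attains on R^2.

psi(u,v) separates as P(u) + Q(v) − 3, so its minimum is min P + min Q − 3.
P'(u) = 4(u - 3)(u - 1)(u + 1) vanishes at u ∈ {-1, 1, 3}; Q'(v) = 12v(v - 2)(v + 1) vanishes at v ∈ {-1, 0, 2}.
Local minima of P (where P''>0): P(-1)=-9, P(3)=-9. Local minima of Q: Q(-1)=-5, Q(2)=-32.
So the global minimum of psi is P(-1) + Q(2) − 3 = -9 − 32 − 3 = -44, attained at (-1, 2).

-44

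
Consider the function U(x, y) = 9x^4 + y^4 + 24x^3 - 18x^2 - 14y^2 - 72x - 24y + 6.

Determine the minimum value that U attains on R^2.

U(x,y) separates as P(x) + Q(y) + 6, so its minimum is min P + min Q + 6.
P'(x) = 36(x - 1)(x + 1)(x + 2) vanishes at x ∈ {-2, -1, 1}; Q'(y) = 4(y - 3)(y + 1)(y + 2) vanishes at y ∈ {-2, -1, 3}.
Local minima of P (where P''>0): P(-2)=24, P(1)=-57. Local minima of Q: Q(-2)=8, Q(3)=-117.
So the global minimum of U is P(1) + Q(3) + 6 = -57 − 117 + 6 = -168, attained at (1, 3).

-168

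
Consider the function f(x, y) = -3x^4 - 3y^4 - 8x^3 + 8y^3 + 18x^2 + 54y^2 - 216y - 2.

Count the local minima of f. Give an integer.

1

f separates as a function of x plus a function of y, so ∇f=0 decouples.
∂f/∂x = -12x(x - 1)(x + 3) = 0 at x ∈ {-3, 0, 1}; ∂f/∂y = -12(y - 3)(y - 2)(y + 3) = 0 at y ∈ {-3, 2, 3}.
The Hessian is diagonal: diag(f_xx, f_yy). Second derivatives: f_xx(-3)=-144, f_xx(0)=36, f_xx(1)=-48; f_yy(-3)=-360, f_yy(2)=60, f_yy(3)=-72.
Local minima occur where both diagonal entries positive: (0, 2). Count: 1.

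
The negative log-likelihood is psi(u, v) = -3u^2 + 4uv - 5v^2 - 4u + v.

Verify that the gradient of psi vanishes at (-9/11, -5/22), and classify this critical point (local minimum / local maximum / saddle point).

local maximum

∇psi = (-6u + 4v - 4, 4u - 10v + 1); substituting (-9/11, -5/22) gives ∇psi = (0, 0), so (-9/11, -5/22) is indeed a critical point.
The Hessian of psi is constant: H = [[-6, 4], [4, -10]].
det(H) = (-6)·(-10) − 4² = 44.
det(H) > 0 and tr(H) = -16 < 0, so H is negative definite and the point is a local maximum.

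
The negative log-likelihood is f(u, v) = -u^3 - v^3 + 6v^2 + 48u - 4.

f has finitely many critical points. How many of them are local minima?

1

f separates as a function of u plus a function of v, so ∇f=0 decouples.
∂f/∂u = -3(u - 4)(u + 4) = 0 at u ∈ {-4, 4}; ∂f/∂v = -3v(v - 4) = 0 at v ∈ {0, 4}.
The Hessian is diagonal: diag(f_uu, f_vv). Second derivatives: f_uu(-4)=24, f_uu(4)=-24; f_vv(0)=12, f_vv(4)=-12.
Local minima occur where both diagonal entries positive: (-4, 0). Count: 1.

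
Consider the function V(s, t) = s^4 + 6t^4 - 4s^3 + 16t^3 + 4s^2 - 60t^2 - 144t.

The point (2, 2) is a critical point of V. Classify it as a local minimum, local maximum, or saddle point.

local minimum

The mixed partial ∂²V/∂s∂t is 0, so the Hessian at any point is diag(V_ss, V_tt) = diag(4(3s^2 - 6s + 2), 24(3t^2 + 4t - 5)).
At (2, 2): H = diag(8, 360).
Both eigenvalues are positive, so H is positive definite: a local minimum.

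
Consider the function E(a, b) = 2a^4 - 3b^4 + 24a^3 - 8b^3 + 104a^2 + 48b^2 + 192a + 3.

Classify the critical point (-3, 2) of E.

The mixed partial ∂²E/∂a∂b is 0, so the Hessian at any point is diag(E_aa, E_bb) = diag(8(3a^2 + 18a + 26), 12(-3b^2 - 4b + 8)).
At (-3, 2): H = diag(-8, -144).
Both eigenvalues are negative, so H is negative definite: a local maximum.

local maximum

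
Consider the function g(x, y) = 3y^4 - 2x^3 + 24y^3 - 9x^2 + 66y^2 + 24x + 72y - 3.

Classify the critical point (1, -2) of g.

local maximum

The mixed partial ∂²g/∂x∂y is 0, so the Hessian at any point is diag(g_xx, g_yy) = diag(-6(2x + 3), 12(3y^2 + 12y + 11)).
At (1, -2): H = diag(-30, -12).
Both eigenvalues are negative, so H is negative definite: a local maximum.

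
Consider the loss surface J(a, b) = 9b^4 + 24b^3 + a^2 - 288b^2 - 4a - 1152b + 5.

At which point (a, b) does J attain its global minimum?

(2, 4)

J(a,b) separates as P(a) + Q(b) + 5, so its minimum is min P + min Q + 5.
P'(a) = 2a - 4 vanishes at a ∈ {2}; Q'(b) = 36(b - 4)(b + 2)(b + 4) vanishes at b ∈ {-4, -2, 4}.
Local minima of P (where P''>0): P(2)=-4. Local minima of Q: Q(-4)=768, Q(4)=-5376.
So the global minimum of J is P(2) + Q(4) + 5 = -4 − 5376 + 5 = -5375, attained at (2, 4).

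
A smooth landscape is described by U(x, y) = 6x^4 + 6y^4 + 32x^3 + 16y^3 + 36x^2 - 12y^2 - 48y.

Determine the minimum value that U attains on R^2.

-92

U(x,y) separates as P(x) + Q(y), so its minimum is min P + min Q.
P'(x) = 24x(x + 1)(x + 3) vanishes at x ∈ {-3, -1, 0}; Q'(y) = 24(y - 1)(y + 1)(y + 2) vanishes at y ∈ {-2, -1, 1}.
Local minima of P (where P''>0): P(-3)=-54, P(0)=0. Local minima of Q: Q(-2)=16, Q(1)=-38.
So the global minimum of U is P(-3) + Q(1) = -54 − 38 = -92, attained at (-3, 1).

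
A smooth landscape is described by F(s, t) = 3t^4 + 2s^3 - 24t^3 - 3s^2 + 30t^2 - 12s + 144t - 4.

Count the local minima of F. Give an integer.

2

F separates as a function of s plus a function of t, so ∇F=0 decouples.
∂F/∂s = 6(s - 2)(s + 1) = 0 at s ∈ {-1, 2}; ∂F/∂t = 12(t - 4)(t - 3)(t + 1) = 0 at t ∈ {-1, 3, 4}.
The Hessian is diagonal: diag(F_ss, F_tt). Second derivatives: F_ss(-1)=-18, F_ss(2)=18; F_tt(-1)=240, F_tt(3)=-48, F_tt(4)=60.
Local minima occur where both diagonal entries positive: (2, -1), (2, 4). Count: 2.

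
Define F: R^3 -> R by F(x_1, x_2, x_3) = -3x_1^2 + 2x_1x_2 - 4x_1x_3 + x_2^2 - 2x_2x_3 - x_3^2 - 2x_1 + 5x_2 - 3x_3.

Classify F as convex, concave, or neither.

neither

F is quadratic, so its Hessian is the constant matrix H = [[-6, 2, -4], [2, 2, -2], [-4, -2, -2]].
Leading principal minors: -6, -16, 56.
Neither pattern holds ⇒ H is indefinite ⇒ neither convex nor concave.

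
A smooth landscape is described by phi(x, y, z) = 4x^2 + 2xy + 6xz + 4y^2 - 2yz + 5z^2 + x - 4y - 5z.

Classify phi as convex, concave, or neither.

convex

phi is quadratic, so its Hessian is the constant matrix H = [[8, 2, 6], [2, 8, -2], [6, -2, 10]].
Leading principal minors: 8, 60, 232.
All positive ⇒ H ≻ 0 ⇒ convex.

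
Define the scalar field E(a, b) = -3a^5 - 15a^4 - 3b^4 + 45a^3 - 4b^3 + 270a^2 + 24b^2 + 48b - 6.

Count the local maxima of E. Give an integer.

E separates as a function of a plus a function of b, so ∇E=0 decouples.
∂E/∂a = -15a(a - 3)(a + 3)(a + 4) = 0 at a ∈ {-4, -3, 0, 3}; ∂E/∂b = -12(b - 2)(b + 1)(b + 2) = 0 at b ∈ {-2, -1, 2}.
The Hessian is diagonal: diag(E_aa, E_bb). Second derivatives: E_aa(-4)=420, E_aa(-3)=-270, E_aa(0)=540, E_aa(3)=-1890; E_bb(-2)=-48, E_bb(-1)=36, E_bb(2)=-144.
Local maxima occur where both diagonal entries negative: (-3, -2), (-3, 2), (3, -2), (3, 2). Count: 4.

4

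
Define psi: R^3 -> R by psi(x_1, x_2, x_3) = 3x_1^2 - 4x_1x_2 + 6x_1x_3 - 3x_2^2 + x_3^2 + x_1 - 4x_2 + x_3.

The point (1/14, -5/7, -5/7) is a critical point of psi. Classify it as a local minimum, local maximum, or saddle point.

The Hessian is constant: H = [[6, -4, 6], [-4, -6, 0], [6, 0, 2]].
Leading principal minors: Δ₁ = 6, Δ₂ = -52, Δ₃ = 112.
The minors fit neither the all-positive nor the alternating-sign pattern, so H is indefinite: a saddle point.

saddle point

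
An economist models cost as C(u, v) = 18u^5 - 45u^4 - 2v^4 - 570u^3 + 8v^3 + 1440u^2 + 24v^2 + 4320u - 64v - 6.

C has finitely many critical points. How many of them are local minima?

2

C separates as a function of u plus a function of v, so ∇C=0 decouples.
∂C/∂u = 90(u - 4)(u - 3)(u + 1)(u + 4) = 0 at u ∈ {-4, -1, 3, 4}; ∂C/∂v = -8(v - 4)(v - 1)(v + 2) = 0 at v ∈ {-2, 1, 4}.
The Hessian is diagonal: diag(C_uu, C_vv). Second derivatives: C_uu(-4)=-15120, C_uu(-1)=5400, C_uu(3)=-2520, C_uu(4)=3600; C_vv(-2)=-144, C_vv(1)=72, C_vv(4)=-144.
Local minima occur where both diagonal entries positive: (-1, 1), (4, 1). Count: 2.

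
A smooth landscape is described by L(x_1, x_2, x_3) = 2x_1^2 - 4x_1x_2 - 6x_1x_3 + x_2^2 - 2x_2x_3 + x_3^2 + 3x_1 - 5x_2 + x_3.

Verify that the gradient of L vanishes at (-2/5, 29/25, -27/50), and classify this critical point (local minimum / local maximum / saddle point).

saddle point

∇L = (4x_1 - 4x_2 - 6x_3 + 3, -4x_1 + 2x_2 - 2x_3 - 5, -6x_1 - 2x_2 + 2x_3 + 1); substituting (-2/5, 29/25, -27/50) gives ∇L = (0, 0, 0), so (-2/5, 29/25, -27/50) is indeed a critical point.
The Hessian is constant: H = [[4, -4, -6], [-4, 2, -2], [-6, -2, 2]].
Leading principal minors: Δ₁ = 4, Δ₂ = -8, Δ₃ = -200.
The minors fit neither the all-positive nor the alternating-sign pattern, so H is indefinite: a saddle point.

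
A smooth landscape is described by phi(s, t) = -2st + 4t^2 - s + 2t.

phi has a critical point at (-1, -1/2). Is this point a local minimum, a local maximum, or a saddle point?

saddle point

The Hessian of phi is constant: H = [[0, -2], [-2, 8]].
det(H) = 0·8 − (-2)² = -4.
Since det(H) < 0, H is indefinite and the critical point is a saddle point.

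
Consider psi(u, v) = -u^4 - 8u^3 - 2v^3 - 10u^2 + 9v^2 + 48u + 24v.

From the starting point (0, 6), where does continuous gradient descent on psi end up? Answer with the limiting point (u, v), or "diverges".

psi is separable, so gradient descent decouples: u follows -∂psi/∂u, v follows -∂psi/∂v.
∂psi/∂u = -4(u - 1)(u + 3)(u + 4); at u=0 this is 48, so u decreases.
∂psi/∂v = -6(v - 4)(v + 1); at v=6 this is -84, so v increases.
The v-coordinate has no critical point in that direction and runs off to infinity.

diverges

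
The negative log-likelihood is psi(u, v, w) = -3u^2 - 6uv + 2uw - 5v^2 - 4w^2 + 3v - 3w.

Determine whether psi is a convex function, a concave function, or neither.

concave

psi is quadratic, so its Hessian is the constant matrix H = [[-6, -6, 2], [-6, -10, 0], [2, 0, -8]].
Leading principal minors: -6, 24, -152.
Signs alternate −, +, − ⇒ H ≺ 0 ⇒ concave.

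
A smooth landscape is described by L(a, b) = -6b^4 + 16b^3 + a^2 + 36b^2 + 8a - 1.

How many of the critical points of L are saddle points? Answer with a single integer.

L separates as a function of a plus a function of b, so ∇L=0 decouples.
∂L/∂a = 2(a + 4) = 0 at a ∈ {-4}; ∂L/∂b = -24b(b - 3)(b + 1) = 0 at b ∈ {-1, 0, 3}.
The Hessian is diagonal: diag(L_aa, L_bb). Second derivatives: L_aa(-4)=2; L_bb(-1)=-96, L_bb(0)=72, L_bb(3)=-288.
Saddle points occur where the two diagonal entries have opposite signs: (-4, -1), (-4, 3). Count: 2.

2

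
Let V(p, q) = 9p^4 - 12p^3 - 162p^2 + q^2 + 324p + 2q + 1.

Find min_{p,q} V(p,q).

V(p,q) separates as A(p) + B(q) + 1, so its minimum is min A + min B + 1.
A'(p) = 36(p - 3)(p - 1)(p + 3) vanishes at p ∈ {-3, 1, 3}; B'(q) = 2q + 2 vanishes at q ∈ {-1}.
Local minima of A (where A''>0): A(-3)=-1377, A(3)=-81. Local minima of B: B(-1)=-1.
So the global minimum of V is A(-3) + B(-1) + 1 = -1377 − 1 + 1 = -1377, attained at (-3, -1).

-1377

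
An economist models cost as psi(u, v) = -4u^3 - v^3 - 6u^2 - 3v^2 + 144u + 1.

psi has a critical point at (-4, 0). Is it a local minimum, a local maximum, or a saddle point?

saddle point

The mixed partial ∂²psi/∂u∂v is 0, so the Hessian at any point is diag(psi_uu, psi_vv) = diag(-12(2u + 1), -6(v + 1)).
At (-4, 0): H = diag(84, -6).
The eigenvalues have opposite signs, so H is indefinite: a saddle point.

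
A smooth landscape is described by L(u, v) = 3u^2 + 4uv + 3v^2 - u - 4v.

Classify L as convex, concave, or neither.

convex

L is quadratic, so its Hessian is the constant matrix H = [[6, 4], [4, 6]].
det(H) = 20, tr(H) = 12.
det(H) > 0 and tr(H) > 0, so H is positive definite everywhere: convex.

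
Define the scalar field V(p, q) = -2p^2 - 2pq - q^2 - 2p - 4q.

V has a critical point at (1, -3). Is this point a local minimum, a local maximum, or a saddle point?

local maximum

The Hessian of V is constant: H = [[-4, -2], [-2, -2]].
det(H) = (-4)·(-2) − (-2)² = 4.
det(H) > 0 and tr(H) = -6 < 0, so H is negative definite and the point is a local maximum.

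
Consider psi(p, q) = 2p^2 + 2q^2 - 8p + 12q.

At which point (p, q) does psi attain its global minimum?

(2, -3)

psi(p,q) separates as A(p) + B(q), so its minimum is min A + min B.
A'(p) = 4p - 8 vanishes at p ∈ {2}; B'(q) = 4q + 12 vanishes at q ∈ {-3}.
Local minima of A (where A''>0): A(2)=-8. Local minima of B: B(-3)=-18.
So the global minimum of psi is A(2) + B(-3) = -8 − 18 = -26, attained at (2, -3).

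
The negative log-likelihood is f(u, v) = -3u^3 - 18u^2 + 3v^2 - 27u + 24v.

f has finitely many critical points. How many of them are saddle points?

f separates as a function of u plus a function of v, so ∇f=0 decouples.
∂f/∂u = -9(u + 1)(u + 3) = 0 at u ∈ {-3, -1}; ∂f/∂v = 6(v + 4) = 0 at v ∈ {-4}.
The Hessian is diagonal: diag(f_uu, f_vv). Second derivatives: f_uu(-3)=18, f_uu(-1)=-18; f_vv(-4)=6.
Saddle points occur where the two diagonal entries have opposite signs: (-1, -4). Count: 1.

1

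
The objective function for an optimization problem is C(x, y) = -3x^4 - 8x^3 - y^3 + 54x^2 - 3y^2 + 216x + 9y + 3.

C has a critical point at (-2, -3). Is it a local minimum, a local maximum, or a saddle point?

The mixed partial ∂²C/∂x∂y is 0, so the Hessian at any point is diag(C_xx, C_yy) = diag(12(-3x^2 - 4x + 9), -6(y + 1)).
At (-2, -3): H = diag(60, 12).
Both eigenvalues are positive, so H is positive definite: a local minimum.

local minimum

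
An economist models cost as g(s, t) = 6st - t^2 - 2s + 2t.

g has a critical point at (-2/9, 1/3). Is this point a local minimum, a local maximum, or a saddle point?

saddle point

The Hessian of g is constant: H = [[0, 6], [6, -2]].
det(H) = 0·(-2) − 6² = -36.
Since det(H) < 0, H is indefinite and the critical point is a saddle point.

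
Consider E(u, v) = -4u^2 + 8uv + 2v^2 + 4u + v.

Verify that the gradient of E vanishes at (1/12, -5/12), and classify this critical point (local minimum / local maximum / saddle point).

saddle point

∇E = (-8u + 8v + 4, 8u + 4v + 1); substituting (1/12, -5/12) gives ∇E = (0, 0), so (1/12, -5/12) is indeed a critical point.
The Hessian of E is constant: H = [[-8, 8], [8, 4]].
det(H) = (-8)·4 − 8² = -96.
Since det(H) < 0, H is indefinite and the critical point is a saddle point.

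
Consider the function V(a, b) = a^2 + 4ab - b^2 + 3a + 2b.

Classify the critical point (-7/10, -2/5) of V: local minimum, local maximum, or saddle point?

saddle point

The Hessian of V is constant: H = [[2, 4], [4, -2]].
det(H) = 2·(-2) − 4² = -20.
Since det(H) < 0, H is indefinite and the critical point is a saddle point.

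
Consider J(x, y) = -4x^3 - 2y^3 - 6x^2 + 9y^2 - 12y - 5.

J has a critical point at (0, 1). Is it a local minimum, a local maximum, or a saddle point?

The mixed partial ∂²J/∂x∂y is 0, so the Hessian at any point is diag(J_xx, J_yy) = diag(-12(2x + 1), 6(-2y + 3)).
At (0, 1): H = diag(-12, 6).
The eigenvalues have opposite signs, so H is indefinite: a saddle point.

saddle point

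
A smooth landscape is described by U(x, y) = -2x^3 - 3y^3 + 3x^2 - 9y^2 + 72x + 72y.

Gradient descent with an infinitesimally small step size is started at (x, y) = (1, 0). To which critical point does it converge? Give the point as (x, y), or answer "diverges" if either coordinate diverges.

(-3, -4)

U is separable, so gradient descent decouples: x follows -∂U/∂x, y follows -∂U/∂y.
∂U/∂x = -6(x - 4)(x + 3); at x=1 this is 72, so x decreases.
∂U/∂y = -9(y - 2)(y + 4); at y=0 this is 72, so y decreases.
x converges to its nearest critical value -3 (a local min of the x-part); y converges to -4. The iterate converges to (-3, -4).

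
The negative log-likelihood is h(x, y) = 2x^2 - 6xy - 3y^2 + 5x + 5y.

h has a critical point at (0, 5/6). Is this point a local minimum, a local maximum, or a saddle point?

The Hessian of h is constant: H = [[4, -6], [-6, -6]].
det(H) = 4·(-6) − (-6)² = -60.
Since det(H) < 0, H is indefinite and the critical point is a saddle point.

saddle point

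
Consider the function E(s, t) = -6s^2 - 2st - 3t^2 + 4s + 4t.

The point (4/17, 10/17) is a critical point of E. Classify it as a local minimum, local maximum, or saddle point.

The Hessian of E is constant: H = [[-12, -2], [-2, -6]].
det(H) = (-12)·(-6) − (-2)² = 68.
det(H) > 0 and tr(H) = -18 < 0, so H is negative definite and the point is a local maximum.

local maximum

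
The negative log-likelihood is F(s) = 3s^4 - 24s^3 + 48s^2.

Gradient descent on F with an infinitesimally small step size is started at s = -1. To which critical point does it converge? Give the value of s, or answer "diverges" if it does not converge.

F'(s) = 12s(s - 4)(s - 2), so F'(-1) = -180.
Gradient descent moves in the -F' direction, i.e. s is increasing.
The nearest critical point in that direction is s = 0, where F'' = 96 > 0 (a local minimum). The iterate converges there.

0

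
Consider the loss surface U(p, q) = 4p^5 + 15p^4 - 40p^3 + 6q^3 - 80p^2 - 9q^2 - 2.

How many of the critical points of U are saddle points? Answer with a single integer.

U separates as a function of p plus a function of q, so ∇U=0 decouples.
∂U/∂p = 20p(p - 2)(p + 1)(p + 4) = 0 at p ∈ {-4, -1, 0, 2}; ∂U/∂q = 18q(q - 1) = 0 at q ∈ {0, 1}.
The Hessian is diagonal: diag(U_pp, U_qq). Second derivatives: U_pp(-4)=-1440, U_pp(-1)=180, U_pp(0)=-160, U_pp(2)=720; U_qq(0)=-18, U_qq(1)=18.
Saddle points occur where the two diagonal entries have opposite signs: (-4, 1), (-1, 0), (0, 1), (2, 0). Count: 4.

4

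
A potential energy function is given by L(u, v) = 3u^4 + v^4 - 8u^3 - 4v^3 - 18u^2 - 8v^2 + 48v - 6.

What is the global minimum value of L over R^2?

-221

L(u,v) separates as P(u) + Q(v) − 6, so its minimum is min P + min Q − 6.
P'(u) = 12u(u - 3)(u + 1) vanishes at u ∈ {-1, 0, 3}; Q'(v) = 4(v - 3)(v - 2)(v + 2) vanishes at v ∈ {-2, 2, 3}.
Local minima of P (where P''>0): P(-1)=-7, P(3)=-135. Local minima of Q: Q(-2)=-80, Q(3)=45.
So the global minimum of L is P(3) + Q(-2) − 6 = -135 − 80 − 6 = -221, attained at (3, -2).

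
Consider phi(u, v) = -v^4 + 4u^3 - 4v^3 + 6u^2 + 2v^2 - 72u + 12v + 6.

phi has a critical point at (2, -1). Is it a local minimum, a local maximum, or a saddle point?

The mixed partial ∂²phi/∂u∂v is 0, so the Hessian at any point is diag(phi_uu, phi_vv) = diag(12(2u + 1), 4(-3v^2 - 6v + 1)).
At (2, -1): H = diag(60, 16).
Both eigenvalues are positive, so H is positive definite: a local minimum.

local minimum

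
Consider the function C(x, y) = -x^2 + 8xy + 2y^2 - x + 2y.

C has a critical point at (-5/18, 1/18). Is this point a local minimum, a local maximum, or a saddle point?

saddle point

The Hessian of C is constant: H = [[-2, 8], [8, 4]].
det(H) = (-2)·4 − 8² = -72.
Since det(H) < 0, H is indefinite and the critical point is a saddle point.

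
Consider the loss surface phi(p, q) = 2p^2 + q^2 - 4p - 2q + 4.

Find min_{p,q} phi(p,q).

1

phi(p,q) separates as A(p) + B(q) + 4, so its minimum is min A + min B + 4.
A'(p) = 4p - 4 vanishes at p ∈ {1}; B'(q) = 2q - 2 vanishes at q ∈ {1}.
Local minima of A (where A''>0): A(1)=-2. Local minima of B: B(1)=-1.
So the global minimum of phi is A(1) + B(1) + 4 = -2 − 1 + 4 = 1, attained at (1, 1).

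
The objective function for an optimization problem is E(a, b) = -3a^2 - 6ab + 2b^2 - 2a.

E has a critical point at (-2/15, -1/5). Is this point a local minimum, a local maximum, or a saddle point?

The Hessian of E is constant: H = [[-6, -6], [-6, 4]].
det(H) = (-6)·4 − (-6)² = -60.
Since det(H) < 0, H is indefinite and the critical point is a saddle point.

saddle point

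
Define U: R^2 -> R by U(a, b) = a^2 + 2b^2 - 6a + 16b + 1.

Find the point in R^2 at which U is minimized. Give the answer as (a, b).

(3, -4)

U(a,b) separates as P(a) + Q(b) + 1, so its minimum is min P + min Q + 1.
P'(a) = 2a - 6 vanishes at a ∈ {3}; Q'(b) = 4b + 16 vanishes at b ∈ {-4}.
Local minima of P (where P''>0): P(3)=-9. Local minima of Q: Q(-4)=-32.
So the global minimum of U is P(3) + Q(-4) + 1 = -9 − 32 + 1 = -40, attained at (3, -4).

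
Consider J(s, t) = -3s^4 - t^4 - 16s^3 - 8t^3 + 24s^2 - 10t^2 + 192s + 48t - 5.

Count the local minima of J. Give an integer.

J separates as a function of s plus a function of t, so ∇J=0 decouples.
∂J/∂s = -12(s - 2)(s + 2)(s + 4) = 0 at s ∈ {-4, -2, 2}; ∂J/∂t = -4(t - 1)(t + 3)(t + 4) = 0 at t ∈ {-4, -3, 1}.
The Hessian is diagonal: diag(J_ss, J_tt). Second derivatives: J_ss(-4)=-144, J_ss(-2)=96, J_ss(2)=-288; J_tt(-4)=-20, J_tt(-3)=16, J_tt(1)=-80.
Local minima occur where both diagonal entries positive: (-2, -3). Count: 1.

1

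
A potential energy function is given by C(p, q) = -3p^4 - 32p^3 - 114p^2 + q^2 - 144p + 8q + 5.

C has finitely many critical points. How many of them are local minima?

C separates as a function of p plus a function of q, so ∇C=0 decouples.
∂C/∂p = -12(p + 1)(p + 3)(p + 4) = 0 at p ∈ {-4, -3, -1}; ∂C/∂q = 2(q + 4) = 0 at q ∈ {-4}.
The Hessian is diagonal: diag(C_pp, C_qq). Second derivatives: C_pp(-4)=-36, C_pp(-3)=24, C_pp(-1)=-72; C_qq(-4)=2.
Local minima occur where both diagonal entries positive: (-3, -4). Count: 1.

1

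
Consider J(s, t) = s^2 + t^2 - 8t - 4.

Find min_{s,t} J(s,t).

J(s,t) separates as P(s) + Q(t) − 4, so its minimum is min P + min Q − 4.
P'(s) = 2s vanishes at s ∈ {0}; Q'(t) = 2(t - 4) vanishes at t ∈ {4}.
Local minima of P (where P''>0): P(0)=0. Local minima of Q: Q(4)=-16.
So the global minimum of J is P(0) + Q(4) − 4 = 0 − 16 − 4 = -20, attained at (0, 4).

-20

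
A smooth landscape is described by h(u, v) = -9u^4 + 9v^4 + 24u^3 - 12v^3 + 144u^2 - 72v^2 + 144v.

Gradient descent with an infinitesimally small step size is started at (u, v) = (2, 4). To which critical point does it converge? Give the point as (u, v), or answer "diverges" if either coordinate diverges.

(0, 2)

h is separable, so gradient descent decouples: u follows -∂h/∂u, v follows -∂h/∂v.
∂h/∂u = -36u(u - 4)(u + 2); at u=2 this is 576, so u decreases.
∂h/∂v = 36(v - 2)(v - 1)(v + 2); at v=4 this is 1296, so v decreases.
u converges to its nearest critical value 0 (a local min of the u-part); v converges to 2. The iterate converges to (0, 2).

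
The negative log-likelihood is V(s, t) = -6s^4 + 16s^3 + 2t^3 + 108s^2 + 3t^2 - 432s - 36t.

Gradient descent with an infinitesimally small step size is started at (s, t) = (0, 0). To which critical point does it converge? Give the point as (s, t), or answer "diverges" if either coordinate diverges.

(2, 2)

V is separable, so gradient descent decouples: s follows -∂V/∂s, t follows -∂V/∂t.
∂V/∂s = -24(s - 3)(s - 2)(s + 3); at s=0 this is -432, so s increases.
∂V/∂t = 6(t - 2)(t + 3); at t=0 this is -36, so t increases.
s converges to its nearest critical value 2 (a local min of the s-part); t converges to 2. The iterate converges to (2, 2).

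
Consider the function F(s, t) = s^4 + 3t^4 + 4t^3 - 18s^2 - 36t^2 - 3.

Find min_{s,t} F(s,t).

F(s,t) separates as P(s) + Q(t) − 3, so its minimum is min P + min Q − 3.
P'(s) = 4s(s - 3)(s + 3) vanishes at s ∈ {-3, 0, 3}; Q'(t) = 12t(t - 2)(t + 3) vanishes at t ∈ {-3, 0, 2}.
Local minima of P (where P''>0): P(-3)=-81, P(3)=-81. Local minima of Q: Q(-3)=-189, Q(2)=-64.
So the global minimum of F is P(-3) + Q(-3) − 3 = -81 − 189 − 3 = -273, attained at (-3, -3).

-273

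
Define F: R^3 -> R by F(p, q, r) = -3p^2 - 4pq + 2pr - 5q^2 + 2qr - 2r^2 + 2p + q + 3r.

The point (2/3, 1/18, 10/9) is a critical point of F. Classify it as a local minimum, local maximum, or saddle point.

local maximum

The Hessian is constant: H = [[-6, -4, 2], [-4, -10, 2], [2, 2, -4]].
Leading principal minors: Δ₁ = -6, Δ₂ = 44, Δ₃ = -144.
The minors alternate sign starting negative (−, +, −), so H is negative definite: a local maximum.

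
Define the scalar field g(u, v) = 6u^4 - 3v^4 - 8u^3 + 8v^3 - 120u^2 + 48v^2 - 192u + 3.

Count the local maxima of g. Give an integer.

g separates as a function of u plus a function of v, so ∇g=0 decouples.
∂g/∂u = 24(u - 4)(u + 1)(u + 2) = 0 at u ∈ {-2, -1, 4}; ∂g/∂v = -12v(v - 4)(v + 2) = 0 at v ∈ {-2, 0, 4}.
The Hessian is diagonal: diag(g_uu, g_vv). Second derivatives: g_uu(-2)=144, g_uu(-1)=-120, g_uu(4)=720; g_vv(-2)=-144, g_vv(0)=96, g_vv(4)=-288.
Local maxima occur where both diagonal entries negative: (-1, -2), (-1, 4). Count: 2.

2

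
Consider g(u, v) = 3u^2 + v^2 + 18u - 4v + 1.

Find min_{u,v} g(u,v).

-30

g(u,v) separates as P(u) + Q(v) + 1, so its minimum is min P + min Q + 1.
P'(u) = 6u + 18 vanishes at u ∈ {-3}; Q'(v) = 2v - 4 vanishes at v ∈ {2}.
Local minima of P (where P''>0): P(-3)=-27. Local minima of Q: Q(2)=-4.
So the global minimum of g is P(-3) + Q(2) + 1 = -27 − 4 + 1 = -30, attained at (-3, 2).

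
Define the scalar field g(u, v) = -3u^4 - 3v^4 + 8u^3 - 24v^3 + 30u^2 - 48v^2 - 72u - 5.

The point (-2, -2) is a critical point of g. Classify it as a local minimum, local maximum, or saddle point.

saddle point

The mixed partial ∂²g/∂u∂v is 0, so the Hessian at any point is diag(g_uu, g_vv) = diag(12(-3u^2 + 4u + 5), -12(3v^2 + 12v + 8)).
At (-2, -2): H = diag(-180, 48).
The eigenvalues have opposite signs, so H is indefinite: a saddle point.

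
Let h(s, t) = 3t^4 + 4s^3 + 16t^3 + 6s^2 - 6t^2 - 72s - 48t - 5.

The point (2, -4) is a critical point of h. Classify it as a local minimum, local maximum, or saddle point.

The mixed partial ∂²h/∂s∂t is 0, so the Hessian at any point is diag(h_ss, h_tt) = diag(12(2s + 1), 12(3t^2 + 8t - 1)).
At (2, -4): H = diag(60, 180).
Both eigenvalues are positive, so H is positive definite: a local minimum.

local minimum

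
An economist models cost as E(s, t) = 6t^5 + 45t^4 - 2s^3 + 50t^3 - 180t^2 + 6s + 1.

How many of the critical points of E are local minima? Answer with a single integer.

E separates as a function of s plus a function of t, so ∇E=0 decouples.
∂E/∂s = -6(s - 1)(s + 1) = 0 at s ∈ {-1, 1}; ∂E/∂t = 30t(t - 1)(t + 3)(t + 4) = 0 at t ∈ {-4, -3, 0, 1}.
The Hessian is diagonal: diag(E_ss, E_tt). Second derivatives: E_ss(-1)=12, E_ss(1)=-12; E_tt(-4)=-600, E_tt(-3)=360, E_tt(0)=-360, E_tt(1)=600.
Local minima occur where both diagonal entries positive: (-1, -3), (-1, 1). Count: 2.

2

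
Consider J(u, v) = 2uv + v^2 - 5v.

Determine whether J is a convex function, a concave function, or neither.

neither

J is quadratic, so its Hessian is the constant matrix H = [[0, 2], [2, 2]].
det(H) = -4, tr(H) = 2.
det(H) < 0, so H is indefinite: neither convex nor concave.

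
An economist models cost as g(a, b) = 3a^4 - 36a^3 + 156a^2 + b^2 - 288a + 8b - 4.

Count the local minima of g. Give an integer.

g separates as a function of a plus a function of b, so ∇g=0 decouples.
∂g/∂a = 12(a - 4)(a - 3)(a - 2) = 0 at a ∈ {2, 3, 4}; ∂g/∂b = 2(b + 4) = 0 at b ∈ {-4}.
The Hessian is diagonal: diag(g_aa, g_bb). Second derivatives: g_aa(2)=24, g_aa(3)=-12, g_aa(4)=24; g_bb(-4)=2.
Local minima occur where both diagonal entries positive: (2, -4), (4, -4). Count: 2.

2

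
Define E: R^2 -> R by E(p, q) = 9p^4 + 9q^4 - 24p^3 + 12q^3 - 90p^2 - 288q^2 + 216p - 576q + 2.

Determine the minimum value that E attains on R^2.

E(p,q) separates as A(p) + B(q) + 2, so its minimum is min A + min B + 2.
A'(p) = 36(p - 3)(p - 1)(p + 2) vanishes at p ∈ {-2, 1, 3}; B'(q) = 36(q - 4)(q + 1)(q + 4) vanishes at q ∈ {-4, -1, 4}.
Local minima of A (where A''>0): A(-2)=-456, A(3)=-81. Local minima of B: B(-4)=-768, B(4)=-3840.
So the global minimum of E is A(-2) + B(4) + 2 = -456 − 3840 + 2 = -4294, attained at (-2, 4).

-4294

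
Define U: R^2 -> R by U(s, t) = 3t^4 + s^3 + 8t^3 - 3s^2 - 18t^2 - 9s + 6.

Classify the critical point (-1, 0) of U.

The mixed partial ∂²U/∂s∂t is 0, so the Hessian at any point is diag(U_ss, U_tt) = diag(6(s - 1), 12(3t^2 + 4t - 3)).
At (-1, 0): H = diag(-12, -36).
Both eigenvalues are negative, so H is negative definite: a local maximum.

local maximum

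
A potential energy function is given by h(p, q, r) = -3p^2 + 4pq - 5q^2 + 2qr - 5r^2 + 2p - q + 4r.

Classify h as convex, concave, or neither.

h is quadratic, so its Hessian is the constant matrix H = [[-6, 4, 0], [4, -10, 2], [0, 2, -10]].
Leading principal minors: -6, 44, -416.
Signs alternate −, +, − ⇒ H ≺ 0 ⇒ concave.

concave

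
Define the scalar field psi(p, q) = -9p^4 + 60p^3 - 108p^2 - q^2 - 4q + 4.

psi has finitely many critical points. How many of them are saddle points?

psi separates as a function of p plus a function of q, so ∇psi=0 decouples.
∂psi/∂p = -36p(p - 3)(p - 2) = 0 at p ∈ {0, 2, 3}; ∂psi/∂q = -2(q + 2) = 0 at q ∈ {-2}.
The Hessian is diagonal: diag(psi_pp, psi_qq). Second derivatives: psi_pp(0)=-216, psi_pp(2)=72, psi_pp(3)=-108; psi_qq(-2)=-2.
Saddle points occur where the two diagonal entries have opposite signs: (2, -2). Count: 1.

1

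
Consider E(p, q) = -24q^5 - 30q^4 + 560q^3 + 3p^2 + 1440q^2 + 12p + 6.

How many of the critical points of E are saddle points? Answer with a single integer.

2

E separates as a function of p plus a function of q, so ∇E=0 decouples.
∂E/∂p = 6(p + 2) = 0 at p ∈ {-2}; ∂E/∂q = -120q(q - 4)(q + 2)(q + 3) = 0 at q ∈ {-3, -2, 0, 4}.
The Hessian is diagonal: diag(E_pp, E_qq). Second derivatives: E_pp(-2)=6; E_qq(-3)=2520, E_qq(-2)=-1440, E_qq(0)=2880, E_qq(4)=-20160.
Saddle points occur where the two diagonal entries have opposite signs: (-2, -2), (-2, 4). Count: 2.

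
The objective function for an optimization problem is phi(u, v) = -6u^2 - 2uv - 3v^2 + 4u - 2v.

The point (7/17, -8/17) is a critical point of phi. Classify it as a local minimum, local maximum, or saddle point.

local maximum

The Hessian of phi is constant: H = [[-12, -2], [-2, -6]].
det(H) = (-12)·(-6) − (-2)² = 68.
det(H) > 0 and tr(H) = -18 < 0, so H is negative definite and the point is a local maximum.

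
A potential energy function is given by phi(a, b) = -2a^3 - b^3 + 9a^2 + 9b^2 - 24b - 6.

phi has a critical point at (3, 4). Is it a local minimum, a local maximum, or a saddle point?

local maximum

The mixed partial ∂²phi/∂a∂b is 0, so the Hessian at any point is diag(phi_aa, phi_bb) = diag(6(-2a + 3), 6(-b + 3)).
At (3, 4): H = diag(-18, -6).
Both eigenvalues are negative, so H is negative definite: a local maximum.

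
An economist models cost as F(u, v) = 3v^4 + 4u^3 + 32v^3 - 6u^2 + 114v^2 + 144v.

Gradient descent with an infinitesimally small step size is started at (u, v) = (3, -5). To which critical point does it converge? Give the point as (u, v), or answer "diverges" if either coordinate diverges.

F is separable, so gradient descent decouples: u follows -∂F/∂u, v follows -∂F/∂v.
∂F/∂u = 12u(u - 1); at u=3 this is 72, so u decreases.
∂F/∂v = 12(v + 1)(v + 3)(v + 4); at v=-5 this is -96, so v increases.
u converges to its nearest critical value 1 (a local min of the u-part); v converges to -4. The iterate converges to (1, -4).

(1, -4)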